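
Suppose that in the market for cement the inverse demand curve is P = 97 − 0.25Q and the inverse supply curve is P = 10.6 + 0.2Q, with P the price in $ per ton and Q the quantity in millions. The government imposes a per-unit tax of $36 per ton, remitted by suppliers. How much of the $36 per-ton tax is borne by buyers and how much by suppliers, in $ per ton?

Buyers bear $20 per ton; suppliers bear $16 per ton.

Rewrite in direct form: Qd = 388 − 4P and Qs = 5P − 53.
Before the tax: set 388 − 4P = 5P − 53 → P* = $49, Q* = 192.
With the tax collected from suppliers, supply shifts: Qs = 5(P − 36) − 53.
Solving gives Q = 112 with buyers paying $69 and suppliers receiving $33 (the $36 wedge).
Burden on buyers: $20; on suppliers: $16. (They sum to $36.)
The less price-elastic side of the market bears the larger share of a per-unit tax.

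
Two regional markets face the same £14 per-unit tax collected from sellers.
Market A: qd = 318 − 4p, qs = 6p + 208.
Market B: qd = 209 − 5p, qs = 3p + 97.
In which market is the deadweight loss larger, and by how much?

Market A: pre-tax p* = £11, q* = 274; post-tax q = 240.4; deadweight loss = £235.2.
Market B: pre-tax p* = £14, q* = 139; post-tax q = 112.75; deadweight loss = £183.75.
Difference: £235.2 vs £183.75 → market A is larger by £51.45.

Market A, by £51.45.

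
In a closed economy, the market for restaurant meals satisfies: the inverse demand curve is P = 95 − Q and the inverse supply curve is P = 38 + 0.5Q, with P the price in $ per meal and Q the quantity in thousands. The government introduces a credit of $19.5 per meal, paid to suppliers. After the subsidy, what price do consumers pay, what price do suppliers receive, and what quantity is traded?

Consumers pay $44; suppliers receive $63.5; quantity = 51.

Inverting to Q(P) form: Qd = 95 − P; Qs = 2P − 76.
Before the subsidy: set 95 − P = 2P − 76 → P* = $57, Q* = 38.
With a per-unit subsidy paid to suppliers, each receives P + 19.5 per unit sold, so supply becomes Qs = 2(P + 19.5) − 76.
New equilibrium: consumers pay $44, suppliers receive $63.5, Q = 51. (Wedge: Pb − Ps = −19.5.)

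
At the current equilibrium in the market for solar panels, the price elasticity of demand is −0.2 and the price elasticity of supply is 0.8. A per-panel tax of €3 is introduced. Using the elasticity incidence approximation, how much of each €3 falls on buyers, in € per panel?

Incidence ratio: buyers' share ≈ εs / (εs + |εd|) = 0.8 / (0.8 + 0.2) = 0.8.
So buyers bear ≈ 0.8 × €3 = €2.4; producers bear €0.6.

Buyers bear ≈ €2.4 per panel.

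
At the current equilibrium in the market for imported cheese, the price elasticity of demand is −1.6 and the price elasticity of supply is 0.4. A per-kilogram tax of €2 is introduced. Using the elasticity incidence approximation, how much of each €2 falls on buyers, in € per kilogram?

Buyers bear ≈ €0.4 per kilogram.

Incidence ratio: buyers' share ≈ εs / (εs + |εd|) = 0.4 / (0.4 + 1.6) = 0.2.
So buyers bear ≈ 0.2 × €2 = €0.4; sellers bear €1.6.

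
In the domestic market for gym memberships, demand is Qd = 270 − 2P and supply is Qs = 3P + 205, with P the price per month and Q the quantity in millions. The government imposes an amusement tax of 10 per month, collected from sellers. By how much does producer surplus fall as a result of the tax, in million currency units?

Producer surplus falls by 952 million.

Without the tax, 270 − 2P = 3P + 205 gives 5P = 65, so P* = 13 and Q* = 244.
With the tax collected from sellers, supply shifts: Qs = 3(P − 10) + 205.
New equilibrium: buyers pay 19, sellers receive 9, Q = 232. (Wedge: Pb − Ps = 10.)
ΔPS is the trapezoid between Q = 232 and Q = 244 of height 4: ½ · (244 + 232) · 4 = 952.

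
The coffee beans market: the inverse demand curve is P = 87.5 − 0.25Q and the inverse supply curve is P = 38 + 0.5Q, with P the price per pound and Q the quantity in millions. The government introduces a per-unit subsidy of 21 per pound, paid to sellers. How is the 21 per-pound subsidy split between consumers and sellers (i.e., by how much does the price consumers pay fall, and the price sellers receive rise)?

Consumers gain 7 per pound; sellers gain 14 per pound.

Rewrite in direct form: Qd = 350 − 4P and Qs = 2P − 76.
Before the subsidy: set 350 − 4P = 2P − 76 → P* = 71, Q* = 66.
With a per-unit subsidy paid to sellers, each receives P + 21 per unit sold, so supply becomes Qs = 2(P + 21) − 76.
New equilibrium: consumers pay 64, sellers receive 85, Q = 94. (Wedge: Pb − Ps = −21.)
Gain to consumers: 7; to sellers: 14. (They sum to 21.)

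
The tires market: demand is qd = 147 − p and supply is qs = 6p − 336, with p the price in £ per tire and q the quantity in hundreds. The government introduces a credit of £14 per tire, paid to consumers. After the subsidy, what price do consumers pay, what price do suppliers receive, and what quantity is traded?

Consumers pay £57; suppliers receive £71; quantity = 90.

Before the subsidy: set 147 − p = 6p − 336 → p* = £69, q* = 78.
With a per-unit subsidy paid to consumers, each effectively pays p − 14, so demand becomes qd = 147 − (p − 14).
New equilibrium: consumers pay £57, suppliers receive £71, q = 90. (Wedge: pb − ps = −14.)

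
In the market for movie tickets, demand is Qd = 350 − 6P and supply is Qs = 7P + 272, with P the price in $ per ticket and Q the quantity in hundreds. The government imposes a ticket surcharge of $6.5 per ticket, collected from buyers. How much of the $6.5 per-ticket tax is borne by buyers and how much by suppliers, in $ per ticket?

Buyers bear $3.5 per ticket; suppliers bear $3 per ticket.

Without the tax, 350 − 6P = 7P + 272 gives 13P = 78, so P* = $6 and Q* = 314.
With the tax collected from buyers, demand (in seller-price terms) shifts: Qd = 350 − 6(P + 6.5).
Solving gives Q = 293 with buyers paying $9.5 and suppliers receiving $3 (the $6.5 wedge).
Burden on buyers: $3.5; on suppliers: $3. (They sum to $6.5.)
The less price-elastic side of the market bears the larger share of a per-unit tax.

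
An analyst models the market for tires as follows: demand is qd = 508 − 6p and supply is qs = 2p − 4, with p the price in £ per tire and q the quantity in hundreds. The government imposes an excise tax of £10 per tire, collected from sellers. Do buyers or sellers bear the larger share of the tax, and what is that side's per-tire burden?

Without the tax, 508 − 6p = 2p − 4 gives 8p = 512, so p* = £64 and q* = 124.
With the tax collected from sellers, supply shifts: qs = 2(p − 10) − 4.
New equilibrium: buyers pay £66.5, sellers receive £56.5, q = 109. (Wedge: pb − ps = 10.)
Per-tire burden: buyers £2.5, sellers £7.5.
Sellers take the larger share because supply is less price-elastic here (demand slope 6 vs supply slope 2).

Sellers bear the larger share: £7.5 per tire.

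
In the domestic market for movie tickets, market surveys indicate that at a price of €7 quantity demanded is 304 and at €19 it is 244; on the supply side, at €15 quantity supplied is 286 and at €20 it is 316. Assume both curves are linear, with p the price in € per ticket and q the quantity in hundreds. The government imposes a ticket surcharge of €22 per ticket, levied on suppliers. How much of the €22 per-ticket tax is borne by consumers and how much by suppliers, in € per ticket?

Consumers bear €12 per ticket; suppliers bear €10 per ticket.

Demand slope: (244 − 304)/(19 − 7) = -5, so qd = 339 − 5p.
Supply slope: (316 − 286)/(20 − 15) = 6, so qs = 6p + 196.
Before the tax: set 339 − 5p = 6p + 196 → p* = €13, q* = 274.
With the tax collected from suppliers, supply shifts: qs = 6(p − 22) + 196.
Solving gives q = 214 with consumers paying €25 and suppliers receiving €3 (the €22 wedge).
Burden on consumers: €12; on suppliers: €10. (They sum to €22.)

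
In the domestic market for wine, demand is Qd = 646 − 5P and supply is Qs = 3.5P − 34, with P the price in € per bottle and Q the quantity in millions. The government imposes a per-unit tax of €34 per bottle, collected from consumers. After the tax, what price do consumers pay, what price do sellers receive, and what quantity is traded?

Consumers pay €94; sellers receive €60; quantity = 176.

Without the tax, 646 − 5P = 3.5P − 34 gives 8.5P = 680, so P* = €80 and Q* = 246.
With the tax collected from consumers, demand (in seller-price terms) shifts: Qd = 646 − 5(P + 34).
New equilibrium: consumers pay €94, sellers receive €60, Q = 176. (Wedge: Pb − Ps = 34.)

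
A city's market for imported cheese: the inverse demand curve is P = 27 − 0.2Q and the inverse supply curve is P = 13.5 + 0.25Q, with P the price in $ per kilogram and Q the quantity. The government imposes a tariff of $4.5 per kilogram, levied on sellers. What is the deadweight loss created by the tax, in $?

Deadweight loss = $22.5.

Inverting to Q(P) form: Qd = 135 − 5P; Qs = 4P − 54.
Without the tax, 135 − 5P = 4P − 54 gives 9P = 189, so P* = $21 and Q* = 30.
With the tax collected from sellers, supply shifts: Qs = 4(P − 4.5) − 54.
Solving gives Q = 20 with buyers paying $23 and sellers receiving $18.5 (the $4.5 wedge).
Quantity falls by |ΔQ| = |30 − 20| = 10.
DWL = ½ · t · |ΔQ| = ½ · 4.5 · 10 = $22.5.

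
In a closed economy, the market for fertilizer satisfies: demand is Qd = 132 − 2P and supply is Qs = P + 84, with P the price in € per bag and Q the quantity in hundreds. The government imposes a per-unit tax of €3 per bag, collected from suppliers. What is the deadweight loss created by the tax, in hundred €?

Deadweight loss = €3 hundred.

Without the tax, 132 − 2P = P + 84 gives 3P = 48, so P* = €16 and Q* = 100.
With the tax collected from suppliers, supply shifts: Qs = (P − 3) + 84.
Solving gives Q = 98 with consumers paying €17 and suppliers receiving €14 (the €3 wedge).
Quantity falls by |ΔQ| = |100 − 98| = 2.
DWL = ½ · t · |ΔQ| = ½ · 3 · 2 = €3.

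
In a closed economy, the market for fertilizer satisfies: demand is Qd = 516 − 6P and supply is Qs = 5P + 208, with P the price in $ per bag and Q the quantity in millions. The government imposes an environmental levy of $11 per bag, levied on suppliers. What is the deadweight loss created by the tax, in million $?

Deadweight loss = $165 million.

Without the tax, 516 − 6P = 5P + 208 gives 11P = 308, so P* = $28 and Q* = 348.
With the tax collected from suppliers, supply shifts: Qs = 5(P − 11) + 208.
Solving gives Q = 318 with consumers paying $33 and suppliers receiving $22 (the $11 wedge).
Quantity falls by |ΔQ| = |348 − 318| = 30.
DWL = ½ · t · |ΔQ| = ½ · 11 · 30 = $165.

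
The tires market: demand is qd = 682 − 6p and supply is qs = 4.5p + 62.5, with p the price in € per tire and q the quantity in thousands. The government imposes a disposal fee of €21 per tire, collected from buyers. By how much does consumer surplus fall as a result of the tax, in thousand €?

Consumer surplus falls by €2709 thousand.

Without the tax, 682 − 6p = 4.5p + 62.5 gives 10.5p = 619.5, so p* = €59 and q* = 328.
With the tax collected from buyers, demand (in seller-price terms) shifts: qd = 682 − 6(p + 21).
Solving gives q = 274 with buyers paying €68 and producers receiving €47 (the €21 wedge).
ΔCS is the trapezoid between Q = 274 and Q = 328 of height €9: ½ · (328 + 274) · 9 = €2709.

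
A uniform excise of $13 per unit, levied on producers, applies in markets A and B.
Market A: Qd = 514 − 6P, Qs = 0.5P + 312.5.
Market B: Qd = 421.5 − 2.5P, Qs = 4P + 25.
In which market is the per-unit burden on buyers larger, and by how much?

Market A: pre-tax P* = $31, Q* = 328; post-tax Q = 322; per-unit burden on buyers = $1.
Market B: pre-tax P* = $61, Q* = 269; post-tax Q = 249; per-unit burden on buyers = $8.
Difference: $1 vs $8 → market B is larger by $7.

Market B, by $7.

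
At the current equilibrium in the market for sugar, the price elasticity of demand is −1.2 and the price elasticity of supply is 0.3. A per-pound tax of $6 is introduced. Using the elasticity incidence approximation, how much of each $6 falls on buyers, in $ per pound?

Buyers bear ≈ $1.2 per pound.

Incidence ratio: buyers' share ≈ εs / (εs + |εd|) = 0.3 / (0.3 + 1.2) = 0.2.
So buyers bear ≈ 0.2 × $6 = $1.2; producers bear $4.8.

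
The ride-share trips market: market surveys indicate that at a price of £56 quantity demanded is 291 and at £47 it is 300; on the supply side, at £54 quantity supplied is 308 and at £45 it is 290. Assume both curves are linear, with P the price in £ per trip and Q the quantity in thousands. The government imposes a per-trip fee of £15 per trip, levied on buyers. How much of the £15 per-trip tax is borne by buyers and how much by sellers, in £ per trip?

Demand slope: (300 − 291)/(47 − 56) = -1, so Qd = 347 − P.
Supply slope: (290 − 308)/(45 − 54) = 2, so Qs = 2P + 200.
Without the tax, 347 − P = 2P + 200 gives 3P = 147, so P* = £49 and Q* = 298.
With the tax collected from buyers, demand (in seller-price terms) shifts: Qd = 347 − (P + 15).
Solving gives Q = 288 with buyers paying £59 and sellers receiving £44 (the £15 wedge).
Burden on buyers: £10; on sellers: £5. (They sum to £15.)

Buyers bear £10 per trip; sellers bear £5 per trip.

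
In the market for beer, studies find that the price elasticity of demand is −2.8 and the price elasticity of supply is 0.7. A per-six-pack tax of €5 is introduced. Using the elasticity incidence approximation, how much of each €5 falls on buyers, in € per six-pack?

Buyers bear ≈ €1 per six-pack.

Incidence ratio: buyers' share ≈ εs / (εs + |εd|) = 0.7 / (0.7 + 2.8) = 0.2.
So buyers bear ≈ 0.2 × €5 = €1; suppliers bear €4.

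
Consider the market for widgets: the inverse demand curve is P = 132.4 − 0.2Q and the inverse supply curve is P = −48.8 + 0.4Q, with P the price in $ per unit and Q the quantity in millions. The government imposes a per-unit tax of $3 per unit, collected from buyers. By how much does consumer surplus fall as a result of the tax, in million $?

Rewrite in direct form: Qd = 662 − 5P and Qs = 2.5P + 122.
Before the tax: set 662 − 5P = 2.5P + 122 → P* = $72, Q* = 302.
With the tax collected from buyers, demand (in seller-price terms) shifts: Qd = 662 − 5(P + 3).
New equilibrium: buyers pay $73, sellers receive $70, Q = 297. (Wedge: Pb − Ps = 3.)
ΔCS is the trapezoid between Q = 297 and Q = 302 of height $1: ½ · (302 + 297) · 1 = $299.5.

Consumer surplus falls by $299.5 million.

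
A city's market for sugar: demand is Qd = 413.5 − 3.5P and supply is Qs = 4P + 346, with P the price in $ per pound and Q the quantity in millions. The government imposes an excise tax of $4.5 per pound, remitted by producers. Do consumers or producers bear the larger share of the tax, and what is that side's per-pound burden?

Consumers bear the larger share: $2.4 per pound.

Without the tax, 413.5 − 3.5P = 4P + 346 gives 7.5P = 67.5, so P* = $9 and Q* = 382.
With the tax collected from producers, supply shifts: Qs = 4(P − 4.5) + 346.
New equilibrium: consumers pay $11.4, producers receive $6.9, Q = 373.6. (Wedge: Pb − Ps = 4.5.)
Per-pound burden: consumers $2.4, producers $2.1.
Consumers take the larger share because demand is less price-elastic here (demand slope 3.5 vs supply slope 4).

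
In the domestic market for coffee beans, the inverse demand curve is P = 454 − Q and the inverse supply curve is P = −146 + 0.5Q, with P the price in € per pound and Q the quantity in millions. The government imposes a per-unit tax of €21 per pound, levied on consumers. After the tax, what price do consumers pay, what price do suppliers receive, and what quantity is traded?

Consumers pay €68; suppliers receive €47; quantity = 386.

Rewrite in direct form: Qd = 454 − P and Qs = 2P + 292.
Before the tax: set 454 − P = 2P + 292 → P* = €54, Q* = 400.
With the tax collected from consumers, demand (in seller-price terms) shifts: Qd = 454 − (P + 21).
New equilibrium: consumers pay €68, suppliers receive €47, Q = 386. (Wedge: Pb − Ps = 21.)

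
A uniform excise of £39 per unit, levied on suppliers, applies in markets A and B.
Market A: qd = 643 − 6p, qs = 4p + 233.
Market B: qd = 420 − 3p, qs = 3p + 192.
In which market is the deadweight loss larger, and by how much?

Market A, by £684.45.

Market A: pre-tax p* = £41, q* = 397; post-tax q = 303.4; deadweight loss = £1825.2.
Market B: pre-tax p* = £38, q* = 306; post-tax q = 247.5; deadweight loss = £1140.75.
Difference: £1825.2 vs £1140.75 → market A is larger by £684.45.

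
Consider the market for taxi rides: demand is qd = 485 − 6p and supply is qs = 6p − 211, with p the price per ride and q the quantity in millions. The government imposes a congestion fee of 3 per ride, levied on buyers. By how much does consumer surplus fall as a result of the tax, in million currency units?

Consumer surplus falls by 198.75 million.

Before the tax: set 485 − 6p = 6p − 211 → p* = 58, q* = 137.
With the tax collected from buyers, demand (in seller-price terms) shifts: qd = 485 − 6(p + 3).
New equilibrium: buyers pay 59.5, producers receive 56.5, q = 128. (Wedge: pb − ps = 3.)
ΔCS is the trapezoid between Q = 128 and Q = 137 of height 1.5: ½ · (137 + 128) · 1.5 = 198.75.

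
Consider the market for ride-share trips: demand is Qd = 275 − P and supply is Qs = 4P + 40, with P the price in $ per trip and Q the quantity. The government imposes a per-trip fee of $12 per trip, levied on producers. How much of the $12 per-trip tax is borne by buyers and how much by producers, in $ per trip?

Without the tax, 275 − P = 4P + 40 gives 5P = 235, so P* = $47 and Q* = 228.
With the tax collected from producers, supply shifts: Qs = 4(P − 12) + 40.
New equilibrium: buyers pay $56.6, producers receive $44.6, Q = 218.4. (Wedge: Pb − Ps = 12.)
Burden on buyers: $9.6; on producers: $2.4. (They sum to $12.)
The less price-elastic side of the market bears the larger share of a per-unit tax.

Buyers bear $9.6 per trip; producers bear $2.4 per trip.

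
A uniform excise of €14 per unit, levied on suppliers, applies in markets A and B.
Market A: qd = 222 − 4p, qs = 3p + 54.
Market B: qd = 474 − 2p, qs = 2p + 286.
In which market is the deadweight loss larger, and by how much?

Market A, by €70.

Market A: pre-tax p* = €24, q* = 126; post-tax q = 102; deadweight loss = €168.
Market B: pre-tax p* = €47, q* = 380; post-tax q = 366; deadweight loss = €98.
Difference: €168 vs €98 → market A is larger by €70.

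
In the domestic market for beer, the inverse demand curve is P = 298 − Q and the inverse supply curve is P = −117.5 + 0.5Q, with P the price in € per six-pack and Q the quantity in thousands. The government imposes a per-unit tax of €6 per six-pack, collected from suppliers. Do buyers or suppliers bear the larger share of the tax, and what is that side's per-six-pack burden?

Buyers bear the larger share: €4 per six-pack.

Inverting to Q(P) form: Qd = 298 − P; Qs = 2P + 235.
Without the tax, 298 − P = 2P + 235 gives 3P = 63, so P* = €21 and Q* = 277.
With the tax collected from suppliers, supply shifts: Qs = 2(P − 6) + 235.
New equilibrium: buyers pay €25, suppliers receive €19, Q = 273. (Wedge: Pb − Ps = 6.)
Per-six-pack burden: buyers €4, suppliers €2.
Buyers take the larger share because demand is less price-elastic here (demand slope 1 vs supply slope 2).
The less price-elastic side of the market bears the larger share of a per-unit tax.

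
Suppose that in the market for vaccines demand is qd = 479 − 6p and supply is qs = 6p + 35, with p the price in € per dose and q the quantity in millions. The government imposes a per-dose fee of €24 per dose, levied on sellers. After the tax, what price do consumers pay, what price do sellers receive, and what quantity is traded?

Consumers pay €49; sellers receive €25; quantity = 185.

Without the tax, 479 − 6p = 6p + 35 gives 12p = 444, so p* = €37 and q* = 257.
With the tax collected from sellers, supply shifts: qs = 6(p − 24) + 35.
New equilibrium: consumers pay €49, sellers receive €25, q = 185. (Wedge: pb − ps = 24.)
The less price-elastic side of the market bears the larger share of a per-unit tax.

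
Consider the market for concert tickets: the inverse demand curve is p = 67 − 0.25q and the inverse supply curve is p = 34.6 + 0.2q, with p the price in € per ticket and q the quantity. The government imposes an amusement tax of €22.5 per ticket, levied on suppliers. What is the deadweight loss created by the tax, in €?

Inverting to q(p) form: qd = 268 − 4p; qs = 5p − 173.
Without the tax, 268 − 4p = 5p − 173 gives 9p = 441, so p* = €49 and q* = 72.
With the tax collected from suppliers, supply shifts: qs = 5(p − 22.5) − 173.
New equilibrium: buyers pay €61.5, suppliers receive €39, q = 22. (Wedge: pb − ps = 22.5.)
Quantity falls by |ΔQ| = |72 − 22| = 50.
DWL = ½ · t · |ΔQ| = ½ · 22.5 · 50 = €562.5.

Deadweight loss = €562.5.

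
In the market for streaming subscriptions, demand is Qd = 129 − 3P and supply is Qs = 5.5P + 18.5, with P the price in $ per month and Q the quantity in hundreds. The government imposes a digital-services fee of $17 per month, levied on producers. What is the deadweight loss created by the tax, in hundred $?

Before the tax: set 129 − 3P = 5.5P + 18.5 → P* = $13, Q* = 90.
With the tax collected from producers, supply shifts: Qs = 5.5(P − 17) + 18.5.
Solving gives Q = 57 with buyers paying $24 and producers receiving $7 (the $17 wedge).
Quantity falls by |ΔQ| = |90 − 57| = 33.
DWL = ½ · t · |ΔQ| = ½ · 17 · 33 = $280.5.

Deadweight loss = $280.5 hundred.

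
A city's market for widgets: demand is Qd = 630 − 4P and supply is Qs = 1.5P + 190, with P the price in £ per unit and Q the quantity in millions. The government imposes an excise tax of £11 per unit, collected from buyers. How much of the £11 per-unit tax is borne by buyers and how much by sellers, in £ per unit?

Buyers bear £3 per unit; sellers bear £8 per unit.

Before the tax: set 630 − 4P = 1.5P + 190 → P* = £80, Q* = 310.
With the tax collected from buyers, demand (in seller-price terms) shifts: Qd = 630 − 4(P + 11).
New equilibrium: buyers pay £83, sellers receive £72, Q = 298. (Wedge: Pb − Ps = 11.)
Burden on buyers: £3; on sellers: £8. (They sum to £11.)
The less price-elastic side of the market bears the larger share of a per-unit tax.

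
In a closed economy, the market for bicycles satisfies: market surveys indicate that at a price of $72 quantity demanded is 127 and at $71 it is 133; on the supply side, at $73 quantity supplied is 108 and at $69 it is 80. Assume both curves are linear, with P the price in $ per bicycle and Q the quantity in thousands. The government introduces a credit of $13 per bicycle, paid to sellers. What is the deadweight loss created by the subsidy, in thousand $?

Demand slope: (133 − 127)/(71 − 72) = -6, so Qd = 559 − 6P.
Supply slope: (80 − 108)/(69 − 73) = 7, so Qs = 7P − 403.
Without the subsidy, 559 − 6P = 7P − 403 gives 13P = 962, so P* = $74 and Q* = 115.
With a per-unit subsidy paid to sellers, each receives P + 13 per unit sold, so supply becomes Qs = 7(P + 13) − 403.
New equilibrium: buyers pay $67, sellers receive $80, Q = 157. (Wedge: Pb − Ps = −13.)
Quantity rises by |ΔQ| = |115 − 157| = 42.
DWL = ½ · t · |ΔQ| = ½ · 13 · 42 = $273.

Deadweight loss = $273 thousand.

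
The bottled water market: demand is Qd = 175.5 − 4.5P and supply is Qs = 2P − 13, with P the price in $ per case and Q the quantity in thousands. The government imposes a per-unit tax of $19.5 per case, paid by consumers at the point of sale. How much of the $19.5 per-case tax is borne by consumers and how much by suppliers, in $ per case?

Consumers bear $6 per case; suppliers bear $13.5 per case.

Before the tax: set 175.5 − 4.5P = 2P − 13 → P* = $29, Q* = 45.
With the tax collected from consumers, demand (in seller-price terms) shifts: Qd = 175.5 − 4.5(P + 19.5).
New equilibrium: consumers pay $35, suppliers receive $15.5, Q = 18. (Wedge: Pb − Ps = 19.5.)
Burden on consumers: $6; on suppliers: $13.5. (They sum to $19.5.)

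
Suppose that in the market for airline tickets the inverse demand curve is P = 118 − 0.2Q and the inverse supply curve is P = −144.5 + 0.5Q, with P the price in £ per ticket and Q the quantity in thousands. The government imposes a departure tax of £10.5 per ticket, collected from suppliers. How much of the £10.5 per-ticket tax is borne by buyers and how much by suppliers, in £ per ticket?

Buyers bear £3 per ticket; suppliers bear £7.5 per ticket.

Rewrite in direct form: Qd = 590 − 5P and Qs = 2P + 289.
Before the tax: set 590 − 5P = 2P + 289 → P* = £43, Q* = 375.
With the tax collected from suppliers, supply shifts: Qs = 2(P − 10.5) + 289.
Solving gives Q = 360 with buyers paying £46 and suppliers receiving £35.5 (the £10.5 wedge).
Burden on buyers: £3; on suppliers: £7.5. (They sum to £10.5.)
The less price-elastic side of the market bears the larger share of a per-unit tax.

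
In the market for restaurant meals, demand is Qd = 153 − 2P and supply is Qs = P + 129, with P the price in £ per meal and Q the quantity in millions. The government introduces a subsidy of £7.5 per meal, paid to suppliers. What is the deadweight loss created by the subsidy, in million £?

Deadweight loss = £18.75 million.

Without the subsidy, 153 − 2P = P + 129 gives 3P = 24, so P* = £8 and Q* = 137.
With a per-unit subsidy paid to suppliers, each receives P + 7.5 per unit sold, so supply becomes Qs = (P + 7.5) + 129.
Solving gives Q = 142 with consumers paying £5.5 and suppliers receiving £13 (the £7.5 wedge).
Quantity rises by |ΔQ| = |137 − 142| = 5.
DWL = ½ · t · |ΔQ| = ½ · 7.5 · 5 = £18.75.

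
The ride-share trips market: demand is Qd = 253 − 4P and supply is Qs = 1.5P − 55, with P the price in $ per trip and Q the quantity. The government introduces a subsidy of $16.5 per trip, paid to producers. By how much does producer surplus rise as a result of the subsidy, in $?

Without the subsidy, 253 − 4P = 1.5P − 55 gives 5.5P = 308, so P* = $56 and Q* = 29.
With a per-unit subsidy paid to producers, each receives P + 16.5 per unit sold, so supply becomes Qs = 1.5(P + 16.5) − 55.
Solving gives Q = 47 with buyers paying $51.5 and producers receiving $68 (the $16.5 wedge).
ΔPS is the trapezoid between Q = 47 and Q = 29 of height $12: ½ · (29 + 47) · 12 = $456.

Producer surplus rises by $456.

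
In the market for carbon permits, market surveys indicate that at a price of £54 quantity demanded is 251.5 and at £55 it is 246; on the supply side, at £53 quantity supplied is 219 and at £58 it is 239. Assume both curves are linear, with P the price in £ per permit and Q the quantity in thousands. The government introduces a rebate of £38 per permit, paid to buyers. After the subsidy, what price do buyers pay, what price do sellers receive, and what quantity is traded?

Demand slope: (246 − 251.5)/(55 − 54) = -5.5, so Qd = 548.5 − 5.5P.
Supply slope: (239 − 219)/(58 − 53) = 4, so Qs = 4P + 7.
Without the subsidy, 548.5 − 5.5P = 4P + 7 gives 9.5P = 541.5, so P* = £57 and Q* = 235.
With a per-unit subsidy paid to buyers, each effectively pays P − 38, so demand becomes Qd = 548.5 − 5.5(P − 38).
Solving gives Q = 323 with buyers paying £41 and sellers receiving £79 (the £38 wedge).

Buyers pay £41; sellers receive £79; quantity = 323.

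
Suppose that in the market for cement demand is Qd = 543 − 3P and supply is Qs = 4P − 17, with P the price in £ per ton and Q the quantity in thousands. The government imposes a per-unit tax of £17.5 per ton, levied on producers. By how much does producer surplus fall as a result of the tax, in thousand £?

Before the tax: set 543 − 3P = 4P − 17 → P* = £80, Q* = 303.
With the tax collected from producers, supply shifts: Qs = 4(P − 17.5) − 17.
New equilibrium: buyers pay £90, producers receive £72.5, Q = 273. (Wedge: Pb − Ps = 17.5.)
ΔPS is the trapezoid between Q = 273 and Q = 303 of height £7.5: ½ · (303 + 273) · 7.5 = £2160.

Producer surplus falls by £2160 thousand.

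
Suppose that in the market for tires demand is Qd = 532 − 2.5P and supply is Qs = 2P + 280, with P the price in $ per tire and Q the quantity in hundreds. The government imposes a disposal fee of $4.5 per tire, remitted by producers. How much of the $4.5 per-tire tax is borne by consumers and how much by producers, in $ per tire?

Consumers bear $2 per tire; producers bear $2.5 per tire.

Without the tax, 532 − 2.5P = 2P + 280 gives 4.5P = 252, so P* = $56 and Q* = 392.
With the tax collected from producers, supply shifts: Qs = 2(P − 4.5) + 280.
New equilibrium: consumers pay $58, producers receive $53.5, Q = 387. (Wedge: Pb − Ps = 4.5.)
Burden on consumers: $2; on producers: $2.5. (They sum to $4.5.)
The less price-elastic side of the market bears the larger share of a per-unit tax.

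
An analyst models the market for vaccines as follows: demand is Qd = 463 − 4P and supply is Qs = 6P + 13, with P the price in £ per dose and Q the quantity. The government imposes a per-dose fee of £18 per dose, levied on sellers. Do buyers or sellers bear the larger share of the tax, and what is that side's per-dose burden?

Without the tax, 463 − 4P = 6P + 13 gives 10P = 450, so P* = £45 and Q* = 283.
With the tax collected from sellers, supply shifts: Qs = 6(P − 18) + 13.
New equilibrium: buyers pay £55.8, sellers receive £37.8, Q = 239.8. (Wedge: Pb − Ps = 18.)
Per-dose burden: buyers £10.8, sellers £7.2.
Buyers take the larger share because demand is less price-elastic here (demand slope 4 vs supply slope 6).
The less price-elastic side of the market bears the larger share of a per-unit tax.

Buyers bear the larger share: £10.8 per dose.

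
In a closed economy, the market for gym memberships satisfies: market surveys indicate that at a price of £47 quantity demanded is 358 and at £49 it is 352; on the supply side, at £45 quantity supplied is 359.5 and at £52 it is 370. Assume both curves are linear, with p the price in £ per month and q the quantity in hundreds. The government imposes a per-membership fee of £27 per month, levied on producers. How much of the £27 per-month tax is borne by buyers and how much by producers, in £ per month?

Demand slope: (352 − 358)/(49 − 47) = -3, so qd = 499 − 3p.
Supply slope: (370 − 359.5)/(52 − 45) = 1.5, so qs = 1.5p + 292.
Before the tax: set 499 − 3p = 1.5p + 292 → p* = £46, q* = 361.
With the tax collected from producers, supply shifts: qs = 1.5(p − 27) + 292.
New equilibrium: buyers pay £55, producers receive £28, q = 334. (Wedge: pb − ps = 27.)
Burden on buyers: £9; on producers: £18. (They sum to £27.)
The less price-elastic side of the market bears the larger share of a per-unit tax.

Buyers bear £9 per month; producers bear £18 per month.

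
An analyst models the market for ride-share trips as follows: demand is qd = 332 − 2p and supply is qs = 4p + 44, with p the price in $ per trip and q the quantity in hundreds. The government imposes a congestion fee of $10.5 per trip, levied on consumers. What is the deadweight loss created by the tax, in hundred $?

Without the tax, 332 − 2p = 4p + 44 gives 6p = 288, so p* = $48 and q* = 236.
With the tax collected from consumers, demand (in seller-price terms) shifts: qd = 332 − 2(p + 10.5).
Solving gives q = 222 with consumers paying $55 and producers receiving $44.5 (the $10.5 wedge).
Quantity falls by |ΔQ| = |236 − 222| = 14.
DWL = ½ · t · |ΔQ| = ½ · 10.5 · 14 = $73.5.

Deadweight loss = $73.5 hundred.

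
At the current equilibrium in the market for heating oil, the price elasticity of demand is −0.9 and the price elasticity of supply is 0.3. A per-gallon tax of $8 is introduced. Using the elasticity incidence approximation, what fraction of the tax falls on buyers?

Buyers' share ≈ 0.25.

Incidence ratio: buyers' share ≈ εs / (εs + |εd|) = 0.3 / (0.3 + 0.9) = 0.25.
Supply is the less elastic side, so buyers bear the smaller share.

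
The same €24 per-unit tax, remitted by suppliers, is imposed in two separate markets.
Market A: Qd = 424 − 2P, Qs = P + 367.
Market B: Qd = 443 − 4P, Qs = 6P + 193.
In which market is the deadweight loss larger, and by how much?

Market B, by €499.2.

Market A: pre-tax P* = €19, Q* = 386; post-tax Q = 370; deadweight loss = €192.
Market B: pre-tax P* = €25, Q* = 343; post-tax Q = 285.4; deadweight loss = €691.2.
Difference: €192 vs €691.2 → market B is larger by €499.2.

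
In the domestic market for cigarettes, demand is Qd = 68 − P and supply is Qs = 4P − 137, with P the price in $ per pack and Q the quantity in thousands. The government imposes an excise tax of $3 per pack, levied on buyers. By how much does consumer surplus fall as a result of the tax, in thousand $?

Consumer surplus falls by $61.92 thousand.

Before the tax: set 68 − P = 4P − 137 → P* = $41, Q* = 27.
With the tax collected from buyers, demand (in seller-price terms) shifts: Qd = 68 − (P + 3).
New equilibrium: buyers pay $43.4, producers receive $40.4, Q = 24.6. (Wedge: Pb − Ps = 3.)
ΔCS is the trapezoid between Q = 24.6 and Q = 27 of height $2.4: ½ · (27 + 24.6) · 2.4 = $61.92.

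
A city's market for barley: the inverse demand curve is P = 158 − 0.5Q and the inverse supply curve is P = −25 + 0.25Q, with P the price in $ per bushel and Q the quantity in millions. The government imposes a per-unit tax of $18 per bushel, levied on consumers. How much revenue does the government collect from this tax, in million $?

Rewrite in direct form: Qd = 316 − 2P and Qs = 4P + 100.
Before the tax: set 316 − 2P = 4P + 100 → P* = $36, Q* = 244.
With the tax collected from consumers, demand (in seller-price terms) shifts: Qd = 316 − 2(P + 18).
Solving gives Q = 220 with consumers paying $48 and sellers receiving $30 (the $18 wedge).
Revenue = t · Q = 18 · 220 = $3960.

Tax revenue = $3960 million.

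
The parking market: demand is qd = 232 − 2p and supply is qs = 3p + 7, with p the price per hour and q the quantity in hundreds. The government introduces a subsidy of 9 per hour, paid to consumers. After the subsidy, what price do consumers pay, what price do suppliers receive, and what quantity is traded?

Consumers pay 39.6; suppliers receive 48.6; quantity = 152.8.

Before the subsidy: set 232 − 2p = 3p + 7 → p* = 45, q* = 142.
With a per-unit subsidy paid to consumers, each effectively pays p − 9, so demand becomes qd = 232 − 2(p − 9).
Solving gives q = 152.8 with consumers paying 39.6 and suppliers receiving 48.6 (the 9 wedge).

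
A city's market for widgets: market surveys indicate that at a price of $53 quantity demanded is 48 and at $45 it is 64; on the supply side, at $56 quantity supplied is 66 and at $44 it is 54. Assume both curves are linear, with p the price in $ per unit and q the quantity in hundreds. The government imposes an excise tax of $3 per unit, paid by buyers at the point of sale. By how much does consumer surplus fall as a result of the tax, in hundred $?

Consumer surplus falls by $57 hundred.

Demand slope: (64 − 48)/(45 − 53) = -2, so qd = 154 − 2p.
Supply slope: (54 − 66)/(44 − 56) = 1, so qs = p + 10.
Before the tax: set 154 − 2p = p + 10 → p* = $48, q* = 58.
With the tax collected from buyers, demand (in seller-price terms) shifts: qd = 154 − 2(p + 3).
New equilibrium: buyers pay $49, suppliers receive $46, q = 56. (Wedge: pb − ps = 3.)
ΔCS is the trapezoid between Q = 56 and Q = 58 of height $1: ½ · (58 + 56) · 1 = $57.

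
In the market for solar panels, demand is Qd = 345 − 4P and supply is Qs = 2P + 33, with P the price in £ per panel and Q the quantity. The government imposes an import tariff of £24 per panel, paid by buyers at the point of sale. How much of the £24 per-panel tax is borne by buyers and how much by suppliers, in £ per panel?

Buyers bear £8 per panel; suppliers bear £16 per panel.

Without the tax, 345 − 4P = 2P + 33 gives 6P = 312, so P* = £52 and Q* = 137.
With the tax collected from buyers, demand (in seller-price terms) shifts: Qd = 345 − 4(P + 24).
New equilibrium: buyers pay £60, suppliers receive £36, Q = 105. (Wedge: Pb − Ps = 24.)
Burden on buyers: £8; on suppliers: £16. (They sum to £24.)
The less price-elastic side of the market bears the larger share of a per-unit tax.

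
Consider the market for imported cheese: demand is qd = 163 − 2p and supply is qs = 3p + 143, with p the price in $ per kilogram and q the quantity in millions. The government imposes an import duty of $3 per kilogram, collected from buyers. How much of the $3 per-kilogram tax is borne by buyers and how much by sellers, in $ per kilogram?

Buyers bear $1.8 per kilogram; sellers bear $1.2 per kilogram.

Without the tax, 163 − 2p = 3p + 143 gives 5p = 20, so p* = $4 and q* = 155.
With the tax collected from buyers, demand (in seller-price terms) shifts: qd = 163 − 2(p + 3).
Solving gives q = 151.4 with buyers paying $5.8 and sellers receiving $2.8 (the $3 wedge).
Burden on buyers: $1.8; on sellers: $1.2. (They sum to $3.)
The less price-elastic side of the market bears the larger share of a per-unit tax.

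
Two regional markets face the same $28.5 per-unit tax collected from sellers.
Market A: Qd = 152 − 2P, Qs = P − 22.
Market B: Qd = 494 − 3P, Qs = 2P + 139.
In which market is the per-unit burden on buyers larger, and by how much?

Market A: pre-tax P* = $58, Q* = 36; post-tax Q = 17; per-unit burden on buyers = $9.5.
Market B: pre-tax P* = $71, Q* = 281; post-tax Q = 246.8; per-unit burden on buyers = $11.4.
Difference: $9.5 vs $11.4 → market B is larger by $1.9.

Market B, by $1.9.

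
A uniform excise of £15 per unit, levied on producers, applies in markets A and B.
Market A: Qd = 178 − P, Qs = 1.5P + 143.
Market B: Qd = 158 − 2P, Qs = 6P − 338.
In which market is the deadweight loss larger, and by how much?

Market A: pre-tax P* = £14, Q* = 164; post-tax Q = 155; deadweight loss = £67.5.
Market B: pre-tax P* = £62, Q* = 34; post-tax Q = 11.5; deadweight loss = £168.75.
Difference: £67.5 vs £168.75 → market B is larger by £101.25.

Market B, by £101.25.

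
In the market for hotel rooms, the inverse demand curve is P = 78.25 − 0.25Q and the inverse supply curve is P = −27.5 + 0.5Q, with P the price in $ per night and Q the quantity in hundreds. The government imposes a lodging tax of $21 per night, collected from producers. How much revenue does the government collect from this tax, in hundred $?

Tax revenue = $2373 hundred.

Inverting to Q(P) form: Qd = 313 − 4P; Qs = 2P + 55.
Before the tax: set 313 − 4P = 2P + 55 → P* = $43, Q* = 141.
With the tax collected from producers, supply shifts: Qs = 2(P − 21) + 55.
New equilibrium: buyers pay $50, producers receive $29, Q = 113. (Wedge: Pb − Ps = 21.)
Revenue = t · Q = 21 · 113 = $2373.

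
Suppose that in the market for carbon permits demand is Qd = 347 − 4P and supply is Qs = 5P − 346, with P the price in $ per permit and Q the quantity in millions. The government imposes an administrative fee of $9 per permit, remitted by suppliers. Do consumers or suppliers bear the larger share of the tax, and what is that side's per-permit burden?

Consumers bear the larger share: $5 per permit.

Before the tax: set 347 − 4P = 5P − 346 → P* = $77, Q* = 39.
With the tax collected from suppliers, supply shifts: Qs = 5(P − 9) − 346.
New equilibrium: consumers pay $82, suppliers receive $73, Q = 19. (Wedge: Pb − Ps = 9.)
Per-permit burden: consumers $5, suppliers $4.
Consumers take the larger share because demand is less price-elastic here (demand slope 4 vs supply slope 5).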